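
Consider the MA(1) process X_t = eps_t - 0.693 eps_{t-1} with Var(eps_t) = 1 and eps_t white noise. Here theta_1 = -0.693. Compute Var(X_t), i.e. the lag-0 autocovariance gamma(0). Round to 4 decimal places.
\gamma(0) = 1.4802

For an MA(q) process X_t = eps_t + sum_i theta_i eps_{t-i} with
Var(eps_t) = sigma^2, the variance is
  gamma(0) = sigma^2 * (1 + sum_i theta_i^2).
  sum_i theta_i^2 = (-0.693)^2 = 0.480249.
  gamma(0) = 1 * (1 + 0.480249) = 1 * 1.480249 = 1.480249, which rounds to 1.4802.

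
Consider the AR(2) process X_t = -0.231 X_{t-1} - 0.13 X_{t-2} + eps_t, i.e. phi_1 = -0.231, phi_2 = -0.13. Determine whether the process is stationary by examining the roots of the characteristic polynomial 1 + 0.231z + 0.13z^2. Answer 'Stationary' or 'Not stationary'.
\text{Stationary}

The AR(p) characteristic polynomial is P(z) = 1 + 0.231z + 0.13z^2.
Stationarity requires all roots to lie outside the unit circle, i.e. |z| > 1 for every root.
Set 1 + (0.231) z + (0.13) z^2 = 0, i.e. a z^2 + b z + c = 0 with a = 0.13, b = 0.231, c = 1.
Discriminant D = b^2 - 4ac = (0.231)^2 - 4*(0.13)*1 = 0.053361 - (0.52) = -0.466639.
D < 0, so the roots are the complex-conjugate pair z = (-b +/- i sqrt(-D)) / (2a) = -0.8885 +/- 2.6273i.
For a conjugate pair |z|^2 = z * conj(z) = (product of roots) = c/a = 1/(0.13) = 7.692308, so |z| = sqrt(7.692308) = 2.7735 for both roots.
Moduli of all roots: 2.7735, 2.7735.
All moduli strictly greater than 1? Yes.
Verdict: Stationary.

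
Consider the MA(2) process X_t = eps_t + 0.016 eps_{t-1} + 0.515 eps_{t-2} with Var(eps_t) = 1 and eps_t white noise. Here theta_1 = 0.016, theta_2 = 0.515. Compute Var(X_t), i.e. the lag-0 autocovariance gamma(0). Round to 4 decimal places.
\gamma(0) = 1.2655

For an MA(q) process X_t = eps_t + sum_i theta_i eps_{t-i} with
Var(eps_t) = sigma^2, the variance is
  gamma(0) = sigma^2 * (1 + sum_i theta_i^2).
  sum_i theta_i^2 = (0.016)^2 + (0.515)^2 = 0.000256 + 0.265225 = 0.265481.
  gamma(0) = 1 * (1 + 0.265481) = 1 * 1.265481 = 1.265481, which rounds to 1.2655.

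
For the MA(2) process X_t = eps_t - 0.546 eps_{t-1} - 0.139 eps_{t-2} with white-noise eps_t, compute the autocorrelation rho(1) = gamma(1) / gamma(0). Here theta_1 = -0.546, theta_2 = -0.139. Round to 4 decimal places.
\rho(1) = -0.3568

For an MA(q) process with theta_0 = 1, the autocovariance is
  gamma(k) = sigma^2 * sum_{i=0..q-k} theta_i * theta_{i+k},
and rho(k) = gamma(k) / gamma(0). Sigma^2 cancels.
  numerator   = (1)*(-0.546) + (-0.546)*(-0.139) = -0.470106.
  denominator = (1)^2 + (-0.546)^2 + (-0.139)^2 = 1.317437.
  rho(1) = -0.470106 / 1.317437 = -0.3568.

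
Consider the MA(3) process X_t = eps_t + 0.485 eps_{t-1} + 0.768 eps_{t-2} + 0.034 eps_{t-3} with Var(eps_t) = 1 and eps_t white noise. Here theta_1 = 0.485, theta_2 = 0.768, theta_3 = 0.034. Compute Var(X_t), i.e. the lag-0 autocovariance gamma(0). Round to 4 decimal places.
\gamma(0) = 1.8262

For an MA(q) process X_t = eps_t + sum_i theta_i eps_{t-i} with
Var(eps_t) = sigma^2, the variance is
  gamma(0) = sigma^2 * (1 + sum_i theta_i^2).
  sum_i theta_i^2 = (0.485)^2 + (0.768)^2 + (0.034)^2 = 0.235225 + 0.589824 + 0.001156 = 0.826205.
  gamma(0) = 1 * (1 + 0.826205) = 1 * 1.826205 = 1.826205, which rounds to 1.8262.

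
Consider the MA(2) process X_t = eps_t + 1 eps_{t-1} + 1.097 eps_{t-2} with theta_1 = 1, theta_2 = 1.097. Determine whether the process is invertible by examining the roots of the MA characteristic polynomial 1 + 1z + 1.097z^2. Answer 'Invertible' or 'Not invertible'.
\text{Not invertible}

The MA(q) characteristic polynomial is P(z) = 1 + 1z + 1.097z^2.
Invertibility requires all roots to lie outside the unit circle, i.e. |z| > 1 for every root.
Set 1 + (1) z + (1.097) z^2 = 0, i.e. a z^2 + b z + c = 0 with a = 1.097, b = 1, c = 1.
Discriminant D = b^2 - 4ac = (1)^2 - 4*(1.097)*1 = 1 - (4.388) = -3.388.
D < 0, so the roots are the complex-conjugate pair z = (-b +/- i sqrt(-D)) / (2a) = -0.4558 +/- 0.8389i.
For a conjugate pair |z|^2 = z * conj(z) = (product of roots) = c/a = 1/(1.097) = 0.911577, so |z| = sqrt(0.911577) = 0.9548 for both roots.
Moduli of all roots: 0.9548, 0.9548.
All moduli strictly greater than 1? No.
Verdict: Not invertible.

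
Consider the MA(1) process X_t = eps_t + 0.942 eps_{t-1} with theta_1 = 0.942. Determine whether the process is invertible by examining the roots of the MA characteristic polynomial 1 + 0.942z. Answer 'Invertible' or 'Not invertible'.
\text{Invertible}

The MA(q) characteristic polynomial is P(z) = 1 + 0.942z.
Invertibility requires all roots to lie outside the unit circle, i.e. |z| > 1 for every root.
This is linear in z: 1 + (0.942) z = 0  =>  z = -1/(0.942) = -1.061571,  |z| = 1.061571.
Moduli of all roots: 1.0616.
All moduli strictly greater than 1? Yes.
Verdict: Invertible.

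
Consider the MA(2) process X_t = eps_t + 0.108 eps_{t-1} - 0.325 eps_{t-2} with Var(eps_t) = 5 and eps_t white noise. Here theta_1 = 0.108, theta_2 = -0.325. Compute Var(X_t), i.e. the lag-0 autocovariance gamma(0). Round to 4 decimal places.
\gamma(0) = 5.5864

For an MA(q) process X_t = eps_t + sum_i theta_i eps_{t-i} with
Var(eps_t) = sigma^2, the variance is
  gamma(0) = sigma^2 * (1 + sum_i theta_i^2).
  sum_i theta_i^2 = (0.108)^2 + (-0.325)^2 = 0.011664 + 0.105625 = 0.117289.
  gamma(0) = 5 * (1 + 0.117289) = 5 * 1.117289 = 5.586445, which rounds to 5.5864.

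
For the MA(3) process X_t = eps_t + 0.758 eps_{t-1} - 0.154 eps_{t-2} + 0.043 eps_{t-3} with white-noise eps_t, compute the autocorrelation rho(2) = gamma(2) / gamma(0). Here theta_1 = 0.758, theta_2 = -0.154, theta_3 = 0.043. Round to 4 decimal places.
\rho(2) = -0.0759

For an MA(q) process with theta_0 = 1, the autocovariance is
  gamma(k) = sigma^2 * sum_{i=0..q-k} theta_i * theta_{i+k},
and rho(k) = gamma(k) / gamma(0). Sigma^2 cancels.
  numerator   = (1)*(-0.154) + (0.758)*(0.043) = -0.121406.
  denominator = (1)^2 + (0.758)^2 + (-0.154)^2 + (0.043)^2 = 1.600129.
  rho(2) = -0.121406 / 1.600129 = -0.0759.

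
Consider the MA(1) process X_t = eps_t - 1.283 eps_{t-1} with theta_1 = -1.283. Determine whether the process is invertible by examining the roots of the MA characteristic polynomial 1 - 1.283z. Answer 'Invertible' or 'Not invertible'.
\text{Not invertible}

The MA(q) characteristic polynomial is P(z) = 1 - 1.283z.
Invertibility requires all roots to lie outside the unit circle, i.e. |z| > 1 for every root.
This is linear in z: 1 + (-1.283) z = 0  =>  z = -1/(-1.283) = 0.779423,  |z| = 0.779423.
Moduli of all roots: 0.7794.
All moduli strictly greater than 1? No.
Verdict: Not invertible.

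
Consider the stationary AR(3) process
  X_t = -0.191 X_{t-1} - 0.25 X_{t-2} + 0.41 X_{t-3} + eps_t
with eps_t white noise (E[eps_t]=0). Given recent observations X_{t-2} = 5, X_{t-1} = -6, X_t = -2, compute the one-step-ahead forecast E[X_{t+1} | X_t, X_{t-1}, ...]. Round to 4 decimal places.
E[X_{t+1} \mid \mathcal F_t] = 3.9320

For an AR(p) model X_t = c + sum_i phi_i X_{t-i} + eps_t, the
one-step-ahead conditional mean is
  E[X_{t+1} | X_t, ...] = c + sum_i phi_i X_{t+1-i}.
Substitute known values:
  E[X_{t+1} | ...] = (-0.191) * (-2) + (-0.25) * (-6) + (0.41) * (5)
                   = 3.9320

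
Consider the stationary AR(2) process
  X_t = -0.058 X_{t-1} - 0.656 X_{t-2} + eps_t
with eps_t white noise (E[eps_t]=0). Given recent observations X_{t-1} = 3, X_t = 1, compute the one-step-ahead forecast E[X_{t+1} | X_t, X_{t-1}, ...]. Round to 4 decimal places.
E[X_{t+1} \mid \mathcal F_t] = -2.0260

For an AR(p) model X_t = c + sum_i phi_i X_{t-i} + eps_t, the
one-step-ahead conditional mean is
  E[X_{t+1} | X_t, ...] = c + sum_i phi_i X_{t+1-i}.
Substitute known values:
  E[X_{t+1} | ...] = (-0.058) * (1) + (-0.656) * (3)
                   = -2.0260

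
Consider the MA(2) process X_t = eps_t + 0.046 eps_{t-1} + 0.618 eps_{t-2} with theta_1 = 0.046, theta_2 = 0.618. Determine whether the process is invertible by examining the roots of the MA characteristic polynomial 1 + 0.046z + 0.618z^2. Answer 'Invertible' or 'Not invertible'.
\text{Invertible}

The MA(q) characteristic polynomial is P(z) = 1 + 0.046z + 0.618z^2.
Invertibility requires all roots to lie outside the unit circle, i.e. |z| > 1 for every root.
Set 1 + (0.046) z + (0.618) z^2 = 0, i.e. a z^2 + b z + c = 0 with a = 0.618, b = 0.046, c = 1.
Discriminant D = b^2 - 4ac = (0.046)^2 - 4*(0.618)*1 = 0.002116 - (2.472) = -2.469884.
D < 0, so the roots are the complex-conjugate pair z = (-b +/- i sqrt(-D)) / (2a) = -0.0372 +/- 1.2715i.
For a conjugate pair |z|^2 = z * conj(z) = (product of roots) = c/a = 1/(0.618) = 1.618123, so |z| = sqrt(1.618123) = 1.2721 for both roots.
Moduli of all roots: 1.2721, 1.2721.
All moduli strictly greater than 1? Yes.
Verdict: Invertible.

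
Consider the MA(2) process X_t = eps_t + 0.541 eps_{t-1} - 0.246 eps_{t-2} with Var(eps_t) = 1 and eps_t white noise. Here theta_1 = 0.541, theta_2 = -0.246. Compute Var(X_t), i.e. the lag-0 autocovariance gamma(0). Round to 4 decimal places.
\gamma(0) = 1.3532

For an MA(q) process X_t = eps_t + sum_i theta_i eps_{t-i} with
Var(eps_t) = sigma^2, the variance is
  gamma(0) = sigma^2 * (1 + sum_i theta_i^2).
  sum_i theta_i^2 = (0.541)^2 + (-0.246)^2 = 0.292681 + 0.060516 = 0.353197.
  gamma(0) = 1 * (1 + 0.353197) = 1 * 1.353197 = 1.353197, which rounds to 1.3532.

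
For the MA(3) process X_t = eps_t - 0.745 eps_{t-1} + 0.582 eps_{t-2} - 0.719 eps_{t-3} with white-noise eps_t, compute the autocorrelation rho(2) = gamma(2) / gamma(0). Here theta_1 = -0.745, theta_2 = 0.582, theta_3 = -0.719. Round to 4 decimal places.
\rho(2) = 0.4636

For an MA(q) process with theta_0 = 1, the autocovariance is
  gamma(k) = sigma^2 * sum_{i=0..q-k} theta_i * theta_{i+k},
and rho(k) = gamma(k) / gamma(0). Sigma^2 cancels.
  numerator   = (1)*(0.582) + (-0.745)*(-0.719) = 1.117655.
  denominator = (1)^2 + (-0.745)^2 + (0.582)^2 + (-0.719)^2 = 2.41071.
  rho(2) = 1.117655 / 2.41071 = 0.4636.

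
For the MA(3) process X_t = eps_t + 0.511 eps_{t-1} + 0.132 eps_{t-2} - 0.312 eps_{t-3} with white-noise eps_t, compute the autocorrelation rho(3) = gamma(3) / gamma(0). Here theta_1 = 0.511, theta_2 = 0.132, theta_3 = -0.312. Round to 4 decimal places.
\rho(3) = -0.2268

For an MA(q) process with theta_0 = 1, the autocovariance is
  gamma(k) = sigma^2 * sum_{i=0..q-k} theta_i * theta_{i+k},
and rho(k) = gamma(k) / gamma(0). Sigma^2 cancels.
  numerator   = (1)*(-0.312) = -0.312.
  denominator = (1)^2 + (0.511)^2 + (0.132)^2 + (-0.312)^2 = 1.375889.
  rho(3) = -0.312 / 1.375889 = -0.2268.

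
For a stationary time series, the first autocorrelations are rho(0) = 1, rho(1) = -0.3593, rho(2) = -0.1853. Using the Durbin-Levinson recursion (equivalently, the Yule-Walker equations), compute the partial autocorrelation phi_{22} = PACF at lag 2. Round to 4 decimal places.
\phi_{22} = -0.3610

The PACF at lag k is phi_{kk}, the last component of the solution
to the Yule-Walker system G_k phi = r_k where
  (G_k)_{ij} = rho(|i - j|), (r_k)_i = rho(i), i,j = 1..k.
Equivalently, Durbin-Levinson gives phi_{kk} iteratively:
  phi_{11} = rho(1)
  phi_{kk} = [rho(k) - sum_{j=1..k-1} phi_{k-1,j} rho(k-j)]
            / [1 - sum_{j=1..k-1} phi_{k-1,j} rho(j)],
  phi_{k,j} = phi_{k-1,j} - phi_{kk} phi_{k-1,k-j},  j = 1..k-1.
Step k = 1:
  phi_11 = rho(1) = -0.3593.
Step k = 2:
  phi_22 = [rho(2) - phi_11 rho(1)] / [1 - phi_11 rho(1)] = [-0.1853 - (-0.3593)(-0.3593)] / [1 - (-0.3593)(-0.3593)]
         = -0.31439649 / 0.87090351 = -0.361.
Therefore phi_{22} = -0.3610.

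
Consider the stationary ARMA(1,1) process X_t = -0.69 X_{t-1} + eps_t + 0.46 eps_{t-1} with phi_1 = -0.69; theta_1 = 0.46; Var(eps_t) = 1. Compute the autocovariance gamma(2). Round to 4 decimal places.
\gamma(2) = 0.2068

Multiply the model equation by X_{t-k} and take expectations. With theta_0 = psi_0 = 1 and psi_j the MA(infinity) weights, this gives
  gamma(k) - sum_i phi_i gamma(k-i) = c_k,
  c_k = sigma^2 * sum_{j=k..q} theta_j psi_{j-k}   (c_k = 0 for k > q),
using gamma(-m) = gamma(m).
psi-weights needed (psi_j = theta_j + sum_i phi_i psi_{j-i}):
  psi_1 = theta_1 + phi_1 = 0.46 + (-0.69) = -0.23
Right-hand sides:
  c_0 = sigma^2 (1 + theta_1 psi_1) = 1 * (1 + (0.46)(-0.23)) = 1 * 0.8942 = 0.8942
  c_1 = sigma^2 theta_1 = 1 * (0.46) = 0.46
  c_2 = 0
Equations for k = 0 and k = 1 (AR order 1):
  gamma(0) = phi_1 gamma(1) + c_0
  gamma(1) = phi_1 gamma(0) + c_1
Substituting the second into the first: gamma(0) (1 - phi_1^2) = c_0 + phi_1 c_1, so
  gamma(0) = (c_0 + phi_1 c_1) / (1 - phi_1^2) = (0.8942 + (-0.69)(0.46)) / (1 - (-0.69)^2) = 0.5768 / 0.5239 = 1.100973.
  gamma(1) = phi_1 gamma(0) + c_1 = (-0.69)(1.100973) + (0.46) = -0.299672.
For k = 2 (> q): gamma(2) = phi_1 gamma(1) = (-0.69)(-0.299672) = 0.206773.
Therefore gamma(2) = 0.2068 (to 4 decimal places).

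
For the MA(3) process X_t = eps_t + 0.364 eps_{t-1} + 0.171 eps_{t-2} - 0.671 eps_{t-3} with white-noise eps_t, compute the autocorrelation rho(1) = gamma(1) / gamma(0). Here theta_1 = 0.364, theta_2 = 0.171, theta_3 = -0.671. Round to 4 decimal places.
\rho(1) = 0.1932

For an MA(q) process with theta_0 = 1, the autocovariance is
  gamma(k) = sigma^2 * sum_{i=0..q-k} theta_i * theta_{i+k},
and rho(k) = gamma(k) / gamma(0). Sigma^2 cancels.
  numerator   = (1)*(0.364) + (0.364)*(0.171) + (0.171)*(-0.671) = 0.311503.
  denominator = (1)^2 + (0.364)^2 + (0.171)^2 + (-0.671)^2 = 1.611978.
  rho(1) = 0.311503 / 1.611978 = 0.1932.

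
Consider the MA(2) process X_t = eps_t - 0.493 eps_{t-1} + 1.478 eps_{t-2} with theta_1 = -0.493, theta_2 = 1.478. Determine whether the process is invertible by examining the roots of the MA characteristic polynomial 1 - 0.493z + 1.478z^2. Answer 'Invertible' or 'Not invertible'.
\text{Not invertible}

The MA(q) characteristic polynomial is P(z) = 1 - 0.493z + 1.478z^2.
Invertibility requires all roots to lie outside the unit circle, i.e. |z| > 1 for every root.
Set 1 + (-0.493) z + (1.478) z^2 = 0, i.e. a z^2 + b z + c = 0 with a = 1.478, b = -0.493, c = 1.
Discriminant D = b^2 - 4ac = (-0.493)^2 - 4*(1.478)*1 = 0.243049 - (5.912) = -5.668951.
D < 0, so the roots are the complex-conjugate pair z = (-b +/- i sqrt(-D)) / (2a) = 0.1668 +/- 0.8055i.
For a conjugate pair |z|^2 = z * conj(z) = (product of roots) = c/a = 1/(1.478) = 0.67659, so |z| = sqrt(0.67659) = 0.8226 for both roots.
Moduli of all roots: 0.8226, 0.8226.
All moduli strictly greater than 1? No.
Verdict: Not invertible.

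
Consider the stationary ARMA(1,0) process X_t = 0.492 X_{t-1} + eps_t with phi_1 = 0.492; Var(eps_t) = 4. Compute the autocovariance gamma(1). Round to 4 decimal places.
\gamma(1) = 2.5965

Multiply the model equation by X_{t-k} and take expectations. With theta_0 = psi_0 = 1 and psi_j the MA(infinity) weights, this gives
  gamma(k) - sum_i phi_i gamma(k-i) = c_k,
  c_k = sigma^2 * sum_{j=k..q} theta_j psi_{j-k}   (c_k = 0 for k > q),
using gamma(-m) = gamma(m).
Pure AR (q = 0): c_0 = sigma^2 = 4, c_k = 0 for k >= 1.
Equations for k = 0 and k = 1 (AR order 1):
  gamma(0) = phi_1 gamma(1) + c_0
  gamma(1) = phi_1 gamma(0) + c_1
Substituting the second into the first: gamma(0) (1 - phi_1^2) = c_0 + phi_1 c_1, so
  gamma(0) = c_0 / (1 - phi_1^2) = 4 / (1 - (0.492)^2) = 4 / 0.757936 = 5.27749.
  gamma(1) = phi_1 gamma(0) = (0.492)(5.27749) = 2.596525.
Therefore gamma(1) = 2.5965 (to 4 decimal places).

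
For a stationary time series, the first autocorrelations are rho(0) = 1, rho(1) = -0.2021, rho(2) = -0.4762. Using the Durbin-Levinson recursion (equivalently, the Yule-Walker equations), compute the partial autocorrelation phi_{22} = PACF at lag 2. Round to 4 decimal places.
\phi_{22} = -0.5391

The PACF at lag k is phi_{kk}, the last component of the solution
to the Yule-Walker system G_k phi = r_k where
  (G_k)_{ij} = rho(|i - j|), (r_k)_i = rho(i), i,j = 1..k.
Equivalently, Durbin-Levinson gives phi_{kk} iteratively:
  phi_{11} = rho(1)
  phi_{kk} = [rho(k) - sum_{j=1..k-1} phi_{k-1,j} rho(k-j)]
            / [1 - sum_{j=1..k-1} phi_{k-1,j} rho(j)],
  phi_{k,j} = phi_{k-1,j} - phi_{kk} phi_{k-1,k-j},  j = 1..k-1.
Step k = 1:
  phi_11 = rho(1) = -0.2021.
Step k = 2:
  phi_22 = [rho(2) - phi_11 rho(1)] / [1 - phi_11 rho(1)] = [-0.4762 - (-0.2021)(-0.2021)] / [1 - (-0.2021)(-0.2021)]
         = -0.51704441 / 0.95915559 = -0.5391.
Therefore phi_{22} = -0.5391.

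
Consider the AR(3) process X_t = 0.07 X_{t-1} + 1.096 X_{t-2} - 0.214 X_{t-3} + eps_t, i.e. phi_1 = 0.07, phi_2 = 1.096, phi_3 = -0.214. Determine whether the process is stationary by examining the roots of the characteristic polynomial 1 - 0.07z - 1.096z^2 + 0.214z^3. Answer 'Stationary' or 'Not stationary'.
\text{Not stationary}

The AR(p) characteristic polynomial is P(z) = 1 - 0.07z - 1.096z^2 + 0.214z^3.
Stationarity requires all roots to lie outside the unit circle, i.e. |z| > 1 for every root.
Degree 3: look for a simple real root z0 first, then factor out (1 - z/z0) and solve the remaining quadratic.
Testing z0 = 5: P(5) = 1 + (-0.07)(5) + (-1.096)(5)^2 + (0.214)(5)^3
  = 1 + (-0.35) + (-27.4) + (26.75) = 0.  So z_0 = 5 is a root, |z_0| = 5.
Divide out the factor (1 - 0.2 z) = (1 - z/z0) (since 1/z0 = 0.2):
  P(z) = (1 - 0.2 z)(1 + (0.13) z + (-1.07) z^2)
  [check: z-coef 0.13 - (0.2) = -0.07; z^2-coef -1.07 - (0.2)(0.13) = -1.096; z^3-coef -(0.2)(-1.07) = 0.214.]
Remaining roots from the quadratic factor 1 + (0.13) z + (-1.07) z^2:
  Set 1 + (0.13) z + (-1.07) z^2 = 0, i.e. a z^2 + b z + c = 0 with a = -1.07, b = 0.13, c = 1.
  Discriminant D = b^2 - 4ac = (0.13)^2 - 4*(-1.07)*1 = 0.0169 - (-4.28) = 4.2969.
  D >= 0, so the roots are real: z = (-b +/- sqrt(D)) / (2a) = (-0.13 +/- 2.072897) / (-2.14).
    z_1 = (-0.13 + 2.072897) / (-2.14) = -0.9079,   |z_1| = 0.9079.
    z_2 = (-0.13 - 2.072897) / (-2.14) = 1.0294,   |z_2| = 1.0294.
Moduli of all roots: 5.0000, 0.9079, 1.0294.
All moduli strictly greater than 1? No.
Verdict: Not stationary.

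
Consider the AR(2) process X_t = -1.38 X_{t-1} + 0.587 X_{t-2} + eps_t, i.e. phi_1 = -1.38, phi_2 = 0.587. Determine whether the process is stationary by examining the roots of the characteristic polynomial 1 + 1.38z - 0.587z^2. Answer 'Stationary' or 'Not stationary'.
\text{Not stationary}

The AR(p) characteristic polynomial is P(z) = 1 + 1.38z - 0.587z^2.
Stationarity requires all roots to lie outside the unit circle, i.e. |z| > 1 for every root.
Set 1 + (1.38) z + (-0.587) z^2 = 0, i.e. a z^2 + b z + c = 0 with a = -0.587, b = 1.38, c = 1.
Discriminant D = b^2 - 4ac = (1.38)^2 - 4*(-0.587)*1 = 1.9044 - (-2.348) = 4.2524.
D >= 0, so the roots are real: z = (-b +/- sqrt(D)) / (2a) = (-1.38 +/- 2.062135) / (-1.174).
  z_1 = (-1.38 + 2.062135) / (-1.174) = -0.581,   |z_1| = 0.581.
  z_2 = (-1.38 - 2.062135) / (-1.174) = 2.932,   |z_2| = 2.932.
Moduli of all roots: 0.5810, 2.9320.
All moduli strictly greater than 1? No.
Verdict: Not stationary.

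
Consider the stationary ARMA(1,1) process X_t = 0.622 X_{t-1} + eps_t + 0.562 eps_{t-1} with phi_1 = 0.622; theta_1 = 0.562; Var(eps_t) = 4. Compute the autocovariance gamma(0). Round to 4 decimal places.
\gamma(0) = 13.1458

Multiply the model equation by X_{t-k} and take expectations. With theta_0 = psi_0 = 1 and psi_j the MA(infinity) weights, this gives
  gamma(k) - sum_i phi_i gamma(k-i) = c_k,
  c_k = sigma^2 * sum_{j=k..q} theta_j psi_{j-k}   (c_k = 0 for k > q),
using gamma(-m) = gamma(m).
psi-weights needed (psi_j = theta_j + sum_i phi_i psi_{j-i}):
  psi_1 = theta_1 + phi_1 = 0.562 + (0.622) = 1.184
Right-hand sides:
  c_0 = sigma^2 (1 + theta_1 psi_1) = 4 * (1 + (0.562)(1.184)) = 4 * 1.665408 = 6.661632
  c_1 = sigma^2 theta_1 = 4 * (0.562) = 2.248
  c_2 = 0
Equations for k = 0 and k = 1 (AR order 1):
  gamma(0) = phi_1 gamma(1) + c_0
  gamma(1) = phi_1 gamma(0) + c_1
Substituting the second into the first: gamma(0) (1 - phi_1^2) = c_0 + phi_1 c_1, so
  gamma(0) = (c_0 + phi_1 c_1) / (1 - phi_1^2) = (6.661632 + (0.622)(2.248)) / (1 - (0.622)^2) = 8.059888 / 0.613116 = 13.14578.
Therefore gamma(0) = 13.1458 (to 4 decimal places).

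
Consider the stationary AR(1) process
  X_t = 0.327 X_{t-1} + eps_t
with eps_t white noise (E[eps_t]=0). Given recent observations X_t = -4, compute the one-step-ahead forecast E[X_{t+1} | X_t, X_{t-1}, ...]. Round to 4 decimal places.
E[X_{t+1} \mid \mathcal F_t] = -1.3080

For an AR(p) model X_t = c + sum_i phi_i X_{t-i} + eps_t, the
one-step-ahead conditional mean is
  E[X_{t+1} | X_t, ...] = c + sum_i phi_i X_{t+1-i}.
Substitute known values:
  E[X_{t+1} | ...] = (0.327) * (-4)
                   = -1.3080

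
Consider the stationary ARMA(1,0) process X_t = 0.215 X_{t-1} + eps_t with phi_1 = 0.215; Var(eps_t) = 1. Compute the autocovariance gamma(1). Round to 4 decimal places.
\gamma(1) = 0.2254

Multiply the model equation by X_{t-k} and take expectations. With theta_0 = psi_0 = 1 and psi_j the MA(infinity) weights, this gives
  gamma(k) - sum_i phi_i gamma(k-i) = c_k,
  c_k = sigma^2 * sum_{j=k..q} theta_j psi_{j-k}   (c_k = 0 for k > q),
using gamma(-m) = gamma(m).
Pure AR (q = 0): c_0 = sigma^2 = 1, c_k = 0 for k >= 1.
Equations for k = 0 and k = 1 (AR order 1):
  gamma(0) = phi_1 gamma(1) + c_0
  gamma(1) = phi_1 gamma(0) + c_1
Substituting the second into the first: gamma(0) (1 - phi_1^2) = c_0 + phi_1 c_1, so
  gamma(0) = c_0 / (1 - phi_1^2) = 1 / (1 - (0.215)^2) = 1 / 0.953775 = 1.048465.
  gamma(1) = phi_1 gamma(0) = (0.215)(1.048465) = 0.22542.
Therefore gamma(1) = 0.2254 (to 4 decimal places).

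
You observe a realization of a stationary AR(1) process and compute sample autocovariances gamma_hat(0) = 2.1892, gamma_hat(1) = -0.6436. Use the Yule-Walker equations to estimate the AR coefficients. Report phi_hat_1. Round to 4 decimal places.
\hat\phi_{1} = -0.2940

The Yule-Walker equations for an AR(p) process read, in matrix form,
  Gamma_p phi = r_p,   with   (Gamma_p)_{ij} = gamma(|i - j|),
                       (r_p)_i = gamma(i),   i,j = 1..p.
Substitute the sample gammas (Toeplitz matrix and right-hand side of size 1):
  Gamma_p = [[2.1892]]
  r_p     = [-0.6436]
With p = 1 this is the single equation gamma(0) phi_1 = gamma(1):
  phi_hat_1 = gamma(1) / gamma(0) = -0.6436 / 2.1892 = -0.2940.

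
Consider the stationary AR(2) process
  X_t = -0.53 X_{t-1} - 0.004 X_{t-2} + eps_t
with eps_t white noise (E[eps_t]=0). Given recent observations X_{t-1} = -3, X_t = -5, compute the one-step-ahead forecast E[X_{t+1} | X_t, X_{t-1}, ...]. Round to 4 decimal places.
E[X_{t+1} \mid \mathcal F_t] = 2.6620

For an AR(p) model X_t = c + sum_i phi_i X_{t-i} + eps_t, the
one-step-ahead conditional mean is
  E[X_{t+1} | X_t, ...] = c + sum_i phi_i X_{t+1-i}.
Substitute known values:
  E[X_{t+1} | ...] = (-0.53) * (-5) + (-0.004) * (-3)
                   = 2.6620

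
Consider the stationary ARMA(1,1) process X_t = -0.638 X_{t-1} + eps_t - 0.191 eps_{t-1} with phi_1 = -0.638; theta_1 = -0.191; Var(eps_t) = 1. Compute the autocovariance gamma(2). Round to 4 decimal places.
\gamma(2) = 1.0007

Multiply the model equation by X_{t-k} and take expectations. With theta_0 = psi_0 = 1 and psi_j the MA(infinity) weights, this gives
  gamma(k) - sum_i phi_i gamma(k-i) = c_k,
  c_k = sigma^2 * sum_{j=k..q} theta_j psi_{j-k}   (c_k = 0 for k > q),
using gamma(-m) = gamma(m).
psi-weights needed (psi_j = theta_j + sum_i phi_i psi_{j-i}):
  psi_1 = theta_1 + phi_1 = -0.191 + (-0.638) = -0.829
Right-hand sides:
  c_0 = sigma^2 (1 + theta_1 psi_1) = 1 * (1 + (-0.191)(-0.829)) = 1 * 1.158339 = 1.158339
  c_1 = sigma^2 theta_1 = 1 * (-0.191) = -0.191
  c_2 = 0
Equations for k = 0 and k = 1 (AR order 1):
  gamma(0) = phi_1 gamma(1) + c_0
  gamma(1) = phi_1 gamma(0) + c_1
Substituting the second into the first: gamma(0) (1 - phi_1^2) = c_0 + phi_1 c_1, so
  gamma(0) = (c_0 + phi_1 c_1) / (1 - phi_1^2) = (1.158339 + (-0.638)(-0.191)) / (1 - (-0.638)^2) = 1.280197 / 0.592956 = 2.159008.
  gamma(1) = phi_1 gamma(0) + c_1 = (-0.638)(2.159008) + (-0.191) = -1.568447.
For k = 2 (> q): gamma(2) = phi_1 gamma(1) = (-0.638)(-1.568447) = 1.000669.
Therefore gamma(2) = 1.0007 (to 4 decimal places).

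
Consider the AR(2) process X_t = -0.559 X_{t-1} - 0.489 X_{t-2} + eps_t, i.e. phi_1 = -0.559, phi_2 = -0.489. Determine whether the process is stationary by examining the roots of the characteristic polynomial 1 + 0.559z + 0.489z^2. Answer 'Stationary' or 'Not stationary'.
\text{Stationary}

The AR(p) characteristic polynomial is P(z) = 1 + 0.559z + 0.489z^2.
Stationarity requires all roots to lie outside the unit circle, i.e. |z| > 1 for every root.
Set 1 + (0.559) z + (0.489) z^2 = 0, i.e. a z^2 + b z + c = 0 with a = 0.489, b = 0.559, c = 1.
Discriminant D = b^2 - 4ac = (0.559)^2 - 4*(0.489)*1 = 0.312481 - (1.956) = -1.643519.
D < 0, so the roots are the complex-conjugate pair z = (-b +/- i sqrt(-D)) / (2a) = -0.5716 +/- 1.3108i.
For a conjugate pair |z|^2 = z * conj(z) = (product of roots) = c/a = 1/(0.489) = 2.04499, so |z| = sqrt(2.04499) = 1.43 for both roots.
Moduli of all roots: 1.4300, 1.4300.
All moduli strictly greater than 1? Yes.
Verdict: Stationary.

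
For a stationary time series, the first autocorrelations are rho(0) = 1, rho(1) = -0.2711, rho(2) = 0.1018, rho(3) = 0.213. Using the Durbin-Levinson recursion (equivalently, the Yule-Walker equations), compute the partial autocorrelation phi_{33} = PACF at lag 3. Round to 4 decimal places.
\phi_{33} = 0.2680

The PACF at lag k is phi_{kk}, the last component of the solution
to the Yule-Walker system G_k phi = r_k where
  (G_k)_{ij} = rho(|i - j|), (r_k)_i = rho(i), i,j = 1..k.
Equivalently, Durbin-Levinson gives phi_{kk} iteratively:
  phi_{11} = rho(1)
  phi_{kk} = [rho(k) - sum_{j=1..k-1} phi_{k-1,j} rho(k-j)]
            / [1 - sum_{j=1..k-1} phi_{k-1,j} rho(j)],
  phi_{k,j} = phi_{k-1,j} - phi_{kk} phi_{k-1,k-j},  j = 1..k-1.
Step k = 1:
  phi_11 = rho(1) = -0.2711.
Step k = 2:
  phi_22 = [rho(2) - phi_11 rho(1)] / [1 - phi_11 rho(1)] = [0.1018 - (-0.2711)(-0.2711)] / [1 - (-0.2711)(-0.2711)]
         = 0.02830479 / 0.92650479 = 0.03055.
  Update: phi_21 = phi_11 - phi_22 phi_11 = -0.2711 - (0.03055)(-0.2711) = -0.262818.
Step k = 3:
  phi_33 = [rho(3) - phi_21 rho(2) - phi_22 rho(1)] / [1 - phi_21 rho(1) - phi_22 rho(2)]
    numerator   = 0.213 - (-0.262818)(0.1018) - (0.03055)(-0.2711) = 0.24803698
    denominator = 1 - (-0.262818)(-0.2711) - (0.03055)(0.1018) = 0.92564008
  phi_33 = 0.24803698 / 0.92564008 = 0.268.
Therefore phi_{33} = 0.2680.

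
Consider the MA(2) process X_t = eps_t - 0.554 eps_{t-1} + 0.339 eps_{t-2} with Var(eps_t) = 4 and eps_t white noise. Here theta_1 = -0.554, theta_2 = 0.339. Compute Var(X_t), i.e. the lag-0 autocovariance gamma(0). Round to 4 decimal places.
\gamma(0) = 5.6873

For an MA(q) process X_t = eps_t + sum_i theta_i eps_{t-i} with
Var(eps_t) = sigma^2, the variance is
  gamma(0) = sigma^2 * (1 + sum_i theta_i^2).
  sum_i theta_i^2 = (-0.554)^2 + (0.339)^2 = 0.306916 + 0.114921 = 0.421837.
  gamma(0) = 4 * (1 + 0.421837) = 4 * 1.421837 = 5.687348, which rounds to 5.6873.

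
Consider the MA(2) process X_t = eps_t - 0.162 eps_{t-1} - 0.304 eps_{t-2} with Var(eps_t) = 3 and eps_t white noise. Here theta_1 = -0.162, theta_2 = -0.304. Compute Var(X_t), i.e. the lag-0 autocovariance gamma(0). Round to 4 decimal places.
\gamma(0) = 3.3560

For an MA(q) process X_t = eps_t + sum_i theta_i eps_{t-i} with
Var(eps_t) = sigma^2, the variance is
  gamma(0) = sigma^2 * (1 + sum_i theta_i^2).
  sum_i theta_i^2 = (-0.162)^2 + (-0.304)^2 = 0.026244 + 0.092416 = 0.11866.
  gamma(0) = 3 * (1 + 0.11866) = 3 * 1.11866 = 3.35598, which rounds to 3.3560.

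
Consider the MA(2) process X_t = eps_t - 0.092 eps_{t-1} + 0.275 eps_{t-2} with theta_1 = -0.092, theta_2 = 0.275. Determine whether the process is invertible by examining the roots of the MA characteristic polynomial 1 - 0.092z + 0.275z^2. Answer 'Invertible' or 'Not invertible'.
\text{Invertible}

The MA(q) characteristic polynomial is P(z) = 1 - 0.092z + 0.275z^2.
Invertibility requires all roots to lie outside the unit circle, i.e. |z| > 1 for every root.
Set 1 + (-0.092) z + (0.275) z^2 = 0, i.e. a z^2 + b z + c = 0 with a = 0.275, b = -0.092, c = 1.
Discriminant D = b^2 - 4ac = (-0.092)^2 - 4*(0.275)*1 = 0.008464 - (1.1) = -1.091536.
D < 0, so the roots are the complex-conjugate pair z = (-b +/- i sqrt(-D)) / (2a) = 0.1673 +/- 1.8996i.
For a conjugate pair |z|^2 = z * conj(z) = (product of roots) = c/a = 1/(0.275) = 3.636364, so |z| = sqrt(3.636364) = 1.9069 for both roots.
Moduli of all roots: 1.9069, 1.9069.
All moduli strictly greater than 1? Yes.
Verdict: Invertible.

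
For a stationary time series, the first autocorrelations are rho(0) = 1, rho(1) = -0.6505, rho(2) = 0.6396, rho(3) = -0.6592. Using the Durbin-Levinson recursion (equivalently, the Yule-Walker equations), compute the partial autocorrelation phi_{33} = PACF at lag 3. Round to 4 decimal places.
\phi_{33} = -0.3131

The PACF at lag k is phi_{kk}, the last component of the solution
to the Yule-Walker system G_k phi = r_k where
  (G_k)_{ij} = rho(|i - j|), (r_k)_i = rho(i), i,j = 1..k.
Equivalently, Durbin-Levinson gives phi_{kk} iteratively:
  phi_{11} = rho(1)
  phi_{kk} = [rho(k) - sum_{j=1..k-1} phi_{k-1,j} rho(k-j)]
            / [1 - sum_{j=1..k-1} phi_{k-1,j} rho(j)],
  phi_{k,j} = phi_{k-1,j} - phi_{kk} phi_{k-1,k-j},  j = 1..k-1.
Step k = 1:
  phi_11 = rho(1) = -0.6505.
Step k = 2:
  phi_22 = [rho(2) - phi_11 rho(1)] / [1 - phi_11 rho(1)] = [0.6396 - (-0.6505)(-0.6505)] / [1 - (-0.6505)(-0.6505)]
         = 0.21644975 / 0.57684975 = 0.375227.
  Update: phi_21 = phi_11 - phi_22 phi_11 = -0.6505 - (0.375227)(-0.6505) = -0.406415.
Step k = 3:
  phi_33 = [rho(3) - phi_21 rho(2) - phi_22 rho(1)] / [1 - phi_21 rho(1) - phi_22 rho(2)]
    numerator   = -0.6592 - (-0.406415)(0.6396) - (0.375227)(-0.6505) = -0.15517185
    denominator = 1 - (-0.406415)(-0.6505) - (0.375227)(0.6396) = 0.4956319
  phi_33 = -0.15517185 / 0.4956319 = -0.3131.
Therefore phi_{33} = -0.3131.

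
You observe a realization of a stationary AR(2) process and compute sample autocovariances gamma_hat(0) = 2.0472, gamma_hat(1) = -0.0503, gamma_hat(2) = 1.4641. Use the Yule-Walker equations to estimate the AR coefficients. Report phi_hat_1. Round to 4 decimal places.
\hat\phi_{1} = -0.0070

The Yule-Walker equations for an AR(p) process read, in matrix form,
  Gamma_p phi = r_p,   with   (Gamma_p)_{ij} = gamma(|i - j|),
                       (r_p)_i = gamma(i),   i,j = 1..p.
Substitute the sample gammas (Toeplitz matrix and right-hand side of size 2):
  Gamma_p = [[2.0472, -0.0503], [-0.0503, 2.0472]]
  r_p     = [-0.0503, 1.4641]
Written out:
  2.0472 phi_1 - 0.0503 phi_2 = -0.0503
  -0.0503 phi_1 + 2.0472 phi_2 = 1.4641
Solve by Cramer's rule:
  det = gamma(0)^2 - gamma(1)^2 = (2.0472)^2 - (-0.0503)^2 = 4.19102784 - 0.00253009 = 4.18849775
  phi_hat_1 = [gamma(1) gamma(0) - gamma(1) gamma(2)] / det = [(-0.0503)(2.0472) - (-0.0503)(1.4641)] / 4.18849775 = -0.02932993 / 4.18849775 = -0.007
  phi_hat_2 = [gamma(0) gamma(2) - gamma(1)^2] / det = [(2.0472)(1.4641) - (-0.0503)^2] / 4.18849775 = 2.99477543 / 4.18849775 = 0.715
So phi_hat = [-0.0070, 0.7150].
Therefore phi_hat_1 = -0.0070.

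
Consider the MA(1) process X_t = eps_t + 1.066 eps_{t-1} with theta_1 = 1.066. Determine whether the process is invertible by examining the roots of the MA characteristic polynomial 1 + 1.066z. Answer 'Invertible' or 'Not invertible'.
\text{Not invertible}

The MA(q) characteristic polynomial is P(z) = 1 + 1.066z.
Invertibility requires all roots to lie outside the unit circle, i.e. |z| > 1 for every root.
This is linear in z: 1 + (1.066) z = 0  =>  z = -1/(1.066) = -0.938086,  |z| = 0.938086.
Moduli of all roots: 0.9381.
All moduli strictly greater than 1? No.
Verdict: Not invertible.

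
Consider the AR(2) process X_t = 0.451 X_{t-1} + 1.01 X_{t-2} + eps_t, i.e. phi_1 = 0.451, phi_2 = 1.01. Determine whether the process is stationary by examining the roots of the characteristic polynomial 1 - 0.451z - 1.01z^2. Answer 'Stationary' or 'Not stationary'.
\text{Not stationary}

The AR(p) characteristic polynomial is P(z) = 1 - 0.451z - 1.01z^2.
Stationarity requires all roots to lie outside the unit circle, i.e. |z| > 1 for every root.
Set 1 + (-0.451) z + (-1.01) z^2 = 0, i.e. a z^2 + b z + c = 0 with a = -1.01, b = -0.451, c = 1.
Discriminant D = b^2 - 4ac = (-0.451)^2 - 4*(-1.01)*1 = 0.203401 - (-4.04) = 4.243401.
D >= 0, so the roots are real: z = (-b +/- sqrt(D)) / (2a) = (0.451 +/- 2.059952) / (-2.02).
  z_1 = (0.451 + 2.059952) / (-2.02) = -1.243,   |z_1| = 1.243.
  z_2 = (0.451 - 2.059952) / (-2.02) = 0.7965,   |z_2| = 0.7965.
Moduli of all roots: 1.2430, 0.7965.
All moduli strictly greater than 1? No.
Verdict: Not stationary.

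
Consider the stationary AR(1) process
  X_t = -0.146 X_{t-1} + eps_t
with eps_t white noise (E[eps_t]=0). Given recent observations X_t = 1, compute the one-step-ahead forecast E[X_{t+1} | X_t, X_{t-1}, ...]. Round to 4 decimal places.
E[X_{t+1} \mid \mathcal F_t] = -0.1460

For an AR(p) model X_t = c + sum_i phi_i X_{t-i} + eps_t, the
one-step-ahead conditional mean is
  E[X_{t+1} | X_t, ...] = c + sum_i phi_i X_{t+1-i}.
Substitute known values:
  E[X_{t+1} | ...] = (-0.146) * (1)
                   = -0.1460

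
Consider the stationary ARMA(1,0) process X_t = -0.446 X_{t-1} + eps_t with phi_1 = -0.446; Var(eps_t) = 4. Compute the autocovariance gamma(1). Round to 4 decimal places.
\gamma(1) = -2.2270

Multiply the model equation by X_{t-k} and take expectations. With theta_0 = psi_0 = 1 and psi_j the MA(infinity) weights, this gives
  gamma(k) - sum_i phi_i gamma(k-i) = c_k,
  c_k = sigma^2 * sum_{j=k..q} theta_j psi_{j-k}   (c_k = 0 for k > q),
using gamma(-m) = gamma(m).
Pure AR (q = 0): c_0 = sigma^2 = 4, c_k = 0 for k >= 1.
Equations for k = 0 and k = 1 (AR order 1):
  gamma(0) = phi_1 gamma(1) + c_0
  gamma(1) = phi_1 gamma(0) + c_1
Substituting the second into the first: gamma(0) (1 - phi_1^2) = c_0 + phi_1 c_1, so
  gamma(0) = c_0 / (1 - phi_1^2) = 4 / (1 - (-0.446)^2) = 4 / 0.801084 = 4.993234.
  gamma(1) = phi_1 gamma(0) = (-0.446)(4.993234) = -2.226982.
Therefore gamma(1) = -2.2270 (to 4 decimal places).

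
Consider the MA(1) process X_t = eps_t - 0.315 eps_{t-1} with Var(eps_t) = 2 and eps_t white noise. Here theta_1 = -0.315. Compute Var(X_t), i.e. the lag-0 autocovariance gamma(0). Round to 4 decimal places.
\gamma(0) = 2.1985

For an MA(q) process X_t = eps_t + sum_i theta_i eps_{t-i} with
Var(eps_t) = sigma^2, the variance is
  gamma(0) = sigma^2 * (1 + sum_i theta_i^2).
  sum_i theta_i^2 = (-0.315)^2 = 0.099225.
  gamma(0) = 2 * (1 + 0.099225) = 2 * 1.099225 = 2.19845, which rounds to 2.1985.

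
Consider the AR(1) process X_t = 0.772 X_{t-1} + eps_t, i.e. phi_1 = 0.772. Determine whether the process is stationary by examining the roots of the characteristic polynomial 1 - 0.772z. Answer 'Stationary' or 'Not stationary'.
\text{Stationary}

The AR(p) characteristic polynomial is P(z) = 1 - 0.772z.
Stationarity requires all roots to lie outside the unit circle, i.e. |z| > 1 for every root.
This is linear in z: 1 + (-0.772) z = 0  =>  z = -1/(-0.772) = 1.295337,  |z| = 1.295337.
Moduli of all roots: 1.2953.
All moduli strictly greater than 1? Yes.
Verdict: Stationary.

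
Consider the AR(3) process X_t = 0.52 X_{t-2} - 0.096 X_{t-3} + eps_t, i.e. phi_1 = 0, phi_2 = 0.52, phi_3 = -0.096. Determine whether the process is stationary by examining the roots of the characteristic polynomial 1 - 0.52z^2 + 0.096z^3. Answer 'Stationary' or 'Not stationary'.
\text{Stationary}

The AR(p) characteristic polynomial is P(z) = 1 - 0.52z^2 + 0.096z^3.
Stationarity requires all roots to lie outside the unit circle, i.e. |z| > 1 for every root.
Degree 3: look for a simple real root z0 first, then factor out (1 - z/z0) and solve the remaining quadratic.
Testing z0 = -1.25: P(-1.25) = 1 + (0)(-1.25) + (-0.52)(-1.25)^2 + (0.096)(-1.25)^3
  = 1 + (0) + (-0.8125) + (-0.1875) = 0.  So z_0 = -1.25 is a root, |z_0| = 1.25.
Divide out the factor (1 + 0.8 z) = (1 - z/z0) (since 1/z0 = -0.8):
  P(z) = (1 + 0.8 z)(1 + (-0.8) z + (0.12) z^2)
  [check: z-coef -0.8 - (-0.8) = 0; z^2-coef 0.12 - (-0.8)(-0.8) = -0.52; z^3-coef -(-0.8)(0.12) = 0.096.]
Remaining roots from the quadratic factor 1 + (-0.8) z + (0.12) z^2:
  Set 1 + (-0.8) z + (0.12) z^2 = 0, i.e. a z^2 + b z + c = 0 with a = 0.12, b = -0.8, c = 1.
  Discriminant D = b^2 - 4ac = (-0.8)^2 - 4*(0.12)*1 = 0.64 - (0.48) = 0.16.
  D >= 0, so the roots are real: z = (-b +/- sqrt(D)) / (2a) = (0.8 +/- 0.4) / (0.24).
    z_1 = (0.8 + 0.4) / (0.24) = 5,   |z_1| = 5.
    z_2 = (0.8 - 0.4) / (0.24) = 1.6667,   |z_2| = 1.6667.
Moduli of all roots: 1.2500, 5.0000, 1.6667.
All moduli strictly greater than 1? Yes.
Verdict: Stationary.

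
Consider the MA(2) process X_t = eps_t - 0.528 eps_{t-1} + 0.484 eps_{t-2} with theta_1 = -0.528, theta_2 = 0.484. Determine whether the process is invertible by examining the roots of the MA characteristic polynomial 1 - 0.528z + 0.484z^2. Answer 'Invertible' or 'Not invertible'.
\text{Invertible}

The MA(q) characteristic polynomial is P(z) = 1 - 0.528z + 0.484z^2.
Invertibility requires all roots to lie outside the unit circle, i.e. |z| > 1 for every root.
Set 1 + (-0.528) z + (0.484) z^2 = 0, i.e. a z^2 + b z + c = 0 with a = 0.484, b = -0.528, c = 1.
Discriminant D = b^2 - 4ac = (-0.528)^2 - 4*(0.484)*1 = 0.278784 - (1.936) = -1.657216.
D < 0, so the roots are the complex-conjugate pair z = (-b +/- i sqrt(-D)) / (2a) = 0.5455 +/- 1.3299i.
For a conjugate pair |z|^2 = z * conj(z) = (product of roots) = c/a = 1/(0.484) = 2.066116, so |z| = sqrt(2.066116) = 1.4374 for both roots.
Moduli of all roots: 1.4374, 1.4374.
All moduli strictly greater than 1? Yes.
Verdict: Invertible.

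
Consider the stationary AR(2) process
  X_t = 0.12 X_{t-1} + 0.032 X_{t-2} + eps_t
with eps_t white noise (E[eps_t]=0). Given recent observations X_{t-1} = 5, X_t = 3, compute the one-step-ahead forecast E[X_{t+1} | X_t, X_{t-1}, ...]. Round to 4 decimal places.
E[X_{t+1} \mid \mathcal F_t] = 0.5200

For an AR(p) model X_t = c + sum_i phi_i X_{t-i} + eps_t, the
one-step-ahead conditional mean is
  E[X_{t+1} | X_t, ...] = c + sum_i phi_i X_{t+1-i}.
Substitute known values:
  E[X_{t+1} | ...] = (0.12) * (3) + (0.032) * (5)
                   = 0.5200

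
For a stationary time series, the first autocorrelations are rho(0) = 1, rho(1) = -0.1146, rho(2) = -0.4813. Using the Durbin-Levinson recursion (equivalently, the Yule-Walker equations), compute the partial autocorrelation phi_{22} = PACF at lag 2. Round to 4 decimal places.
\phi_{22} = -0.5010

The PACF at lag k is phi_{kk}, the last component of the solution
to the Yule-Walker system G_k phi = r_k where
  (G_k)_{ij} = rho(|i - j|), (r_k)_i = rho(i), i,j = 1..k.
Equivalently, Durbin-Levinson gives phi_{kk} iteratively:
  phi_{11} = rho(1)
  phi_{kk} = [rho(k) - sum_{j=1..k-1} phi_{k-1,j} rho(k-j)]
            / [1 - sum_{j=1..k-1} phi_{k-1,j} rho(j)],
  phi_{k,j} = phi_{k-1,j} - phi_{kk} phi_{k-1,k-j},  j = 1..k-1.
Step k = 1:
  phi_11 = rho(1) = -0.1146.
Step k = 2:
  phi_22 = [rho(2) - phi_11 rho(1)] / [1 - phi_11 rho(1)] = [-0.4813 - (-0.1146)(-0.1146)] / [1 - (-0.1146)(-0.1146)]
         = -0.49443316 / 0.98686684 = -0.501.
Therefore phi_{22} = -0.5010.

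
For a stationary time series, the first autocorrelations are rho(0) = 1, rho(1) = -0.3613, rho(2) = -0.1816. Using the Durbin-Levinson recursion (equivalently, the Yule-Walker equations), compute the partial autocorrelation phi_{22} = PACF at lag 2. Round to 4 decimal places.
\phi_{22} = -0.3590

The PACF at lag k is phi_{kk}, the last component of the solution
to the Yule-Walker system G_k phi = r_k where
  (G_k)_{ij} = rho(|i - j|), (r_k)_i = rho(i), i,j = 1..k.
Equivalently, Durbin-Levinson gives phi_{kk} iteratively:
  phi_{11} = rho(1)
  phi_{kk} = [rho(k) - sum_{j=1..k-1} phi_{k-1,j} rho(k-j)]
            / [1 - sum_{j=1..k-1} phi_{k-1,j} rho(j)],
  phi_{k,j} = phi_{k-1,j} - phi_{kk} phi_{k-1,k-j},  j = 1..k-1.
Step k = 1:
  phi_11 = rho(1) = -0.3613.
Step k = 2:
  phi_22 = [rho(2) - phi_11 rho(1)] / [1 - phi_11 rho(1)] = [-0.1816 - (-0.3613)(-0.3613)] / [1 - (-0.3613)(-0.3613)]
         = -0.31213769 / 0.86946231 = -0.359.
Therefore phi_{22} = -0.3590.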